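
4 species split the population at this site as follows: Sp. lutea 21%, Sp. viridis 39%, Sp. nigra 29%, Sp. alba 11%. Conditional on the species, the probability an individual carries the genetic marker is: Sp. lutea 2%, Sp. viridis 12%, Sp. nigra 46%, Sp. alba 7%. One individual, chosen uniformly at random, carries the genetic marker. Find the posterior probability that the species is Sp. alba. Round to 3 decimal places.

0.040

Compute prior × likelihood for every hypothesis:
  Sp. lutea: 0.21 × 0.02 = 0.0042
  Sp. viridis: 0.39 × 0.12 = 0.0468
  Sp. nigra: 0.29 × 0.46 = 0.1334
  Sp. alba: 0.11 × 0.07 = 0.0077
Sum = 0.1921.
P(Sp. alba | evidence) = 0.0077 / 0.1921 ≈ 0.040.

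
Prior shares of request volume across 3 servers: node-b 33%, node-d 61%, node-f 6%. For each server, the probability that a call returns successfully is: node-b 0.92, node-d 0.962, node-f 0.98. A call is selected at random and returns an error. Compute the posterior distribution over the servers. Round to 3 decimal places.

node-b 0.520, node-d 0.456, node-f 0.024

Taking complements, P(error | each) = node-b 0.08, node-d 0.038, node-f 0.02.
By Bayes' rule, posterior ∝ prior × likelihood:
  node-b: 0.33 × 0.08 = 0.0264
  node-d: 0.61 × 0.038 = 0.02318
  node-f: 0.06 × 0.02 = 0.0012
Sum = 0.05078.
P(node-b | error) = 0.0264/0.05078 ≈ 0.520
P(node-d | error) = 0.02318/0.05078 ≈ 0.456
P(node-f | error) = 0.0012/0.05078 ≈ 0.024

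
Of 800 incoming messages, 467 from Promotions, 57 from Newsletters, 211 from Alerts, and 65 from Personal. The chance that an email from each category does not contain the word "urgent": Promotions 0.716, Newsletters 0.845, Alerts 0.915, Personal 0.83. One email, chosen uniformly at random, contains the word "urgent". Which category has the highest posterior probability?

Taking complements, P(urgent-flag | each) = Promotions 0.284, Newsletters 0.155, Alerts 0.085, Personal 0.17.
Prior × likelihood for each hypothesis:
  Promotions: 0.58375 × 0.284 = 0.165785
  Newsletters: 0.07125 × 0.155 = 0.01104375
  Alerts: 0.26375 × 0.085 = 0.02241875
  Personal: 0.08125 × 0.17 = 0.0138125
Sum = 0.21306.
Largest term belongs to Promotions, so Promotions is most probable.

Promotions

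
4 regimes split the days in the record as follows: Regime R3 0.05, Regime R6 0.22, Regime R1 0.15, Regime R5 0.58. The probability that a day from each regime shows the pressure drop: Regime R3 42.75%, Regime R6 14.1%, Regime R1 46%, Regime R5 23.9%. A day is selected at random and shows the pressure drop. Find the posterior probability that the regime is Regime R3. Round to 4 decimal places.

0.0822

Unnormalized posteriors (prior × likelihood):
  Regime R3: 0.05 × 0.4275 = 0.021375
  Regime R6: 0.22 × 0.141 = 0.03102
  Regime R1: 0.15 × 0.46 = 0.069
  Regime R5: 0.58 × 0.239 = 0.13862
Normalizing constant = 0.260015.
P(Regime R3 | evidence) = 0.021375 / 0.260015 ≈ 0.0822.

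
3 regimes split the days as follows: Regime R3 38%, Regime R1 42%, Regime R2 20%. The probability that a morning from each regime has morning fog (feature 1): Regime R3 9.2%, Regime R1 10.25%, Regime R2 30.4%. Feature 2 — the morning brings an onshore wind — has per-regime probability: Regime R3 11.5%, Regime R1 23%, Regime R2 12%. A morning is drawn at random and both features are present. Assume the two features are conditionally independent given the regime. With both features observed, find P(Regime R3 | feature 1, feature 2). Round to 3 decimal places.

0.189

Compute prior × likelihood for every hypothesis:
  Regime R3: 0.38 × 0.092 × 0.115 = 0.0040204
  Regime R1: 0.42 × 0.1025 × 0.23 = 0.0099015
  Regime R2: 0.2 × 0.304 × 0.12 = 0.007296
Total = 0.0212179.
P(Regime R3 | evidence) = 0.0040204 / 0.0212179 ≈ 0.189.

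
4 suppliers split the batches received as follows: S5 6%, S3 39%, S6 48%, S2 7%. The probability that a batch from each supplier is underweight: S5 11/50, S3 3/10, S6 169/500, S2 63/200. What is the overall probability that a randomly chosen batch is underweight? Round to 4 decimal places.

Compute prior × likelihood for every hypothesis:
  S5: 0.06 × 0.22 = 0.0132
  S3: 0.39 × 0.3 = 0.117
  S6: 0.48 × 0.338 = 0.16224
  S2: 0.07 × 0.315 = 0.02205
P(underweight) = 0.0132 + 0.117 + 0.16224 + 0.02205 = 0.31449 → 0.3145.

0.3145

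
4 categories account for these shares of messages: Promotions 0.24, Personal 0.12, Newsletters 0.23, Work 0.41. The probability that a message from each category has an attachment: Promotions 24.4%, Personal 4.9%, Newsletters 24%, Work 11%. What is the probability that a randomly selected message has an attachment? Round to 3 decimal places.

0.165

By Bayes' rule, posterior ∝ prior × likelihood:
  Promotions: 0.24 × 0.244 = 0.05856
  Personal: 0.12 × 0.049 = 0.00588
  Newsletters: 0.23 × 0.24 = 0.0552
  Work: 0.41 × 0.11 = 0.0451
P(attachment) = 0.05856 + 0.00588 + 0.0552 + 0.0451 = 0.16474 → 0.165.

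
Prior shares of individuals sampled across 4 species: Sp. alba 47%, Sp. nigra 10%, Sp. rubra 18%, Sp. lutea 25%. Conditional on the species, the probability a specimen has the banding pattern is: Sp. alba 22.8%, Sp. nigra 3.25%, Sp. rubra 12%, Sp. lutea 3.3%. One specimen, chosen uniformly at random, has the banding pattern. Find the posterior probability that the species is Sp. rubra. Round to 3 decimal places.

By Bayes' rule, posterior ∝ prior × likelihood:
  Sp. alba: 0.47 × 0.228 = 0.10716
  Sp. nigra: 0.1 × 0.0325 = 0.00325
  Sp. rubra: 0.18 × 0.12 = 0.0216
  Sp. lutea: 0.25 × 0.033 = 0.00825
Total = 0.14026.
P(Sp. rubra | evidence) = 0.0216 / 0.14026 ≈ 0.154.

0.154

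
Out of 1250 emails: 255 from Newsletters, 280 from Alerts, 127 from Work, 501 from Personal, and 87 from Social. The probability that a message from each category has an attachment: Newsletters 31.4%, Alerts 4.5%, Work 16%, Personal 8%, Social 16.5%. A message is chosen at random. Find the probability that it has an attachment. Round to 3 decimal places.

By Bayes' rule, posterior ∝ prior × likelihood:
  Newsletters: 0.204 × 0.314 = 0.064056
  Alerts: 0.224 × 0.045 = 0.01008
  Work: 0.1016 × 0.16 = 0.016256
  Personal: 0.4008 × 0.08 = 0.032064
  Social: 0.0696 × 0.165 = 0.011484
P(attachment) = 0.064056 + 0.01008 + 0.016256 + 0.032064 + 0.011484 = 0.13394 → 0.134.

0.134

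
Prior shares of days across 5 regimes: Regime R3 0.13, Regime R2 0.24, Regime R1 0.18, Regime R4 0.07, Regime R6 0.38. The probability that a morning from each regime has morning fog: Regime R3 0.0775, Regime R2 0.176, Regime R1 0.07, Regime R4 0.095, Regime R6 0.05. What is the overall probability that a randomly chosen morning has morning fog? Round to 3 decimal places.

Compute prior × likelihood for every hypothesis:
  Regime R3: 0.13 × 0.0775 = 0.010075
  Regime R2: 0.24 × 0.176 = 0.04224
  Regime R1: 0.18 × 0.07 = 0.0126
  Regime R4: 0.07 × 0.095 = 0.00665
  Regime R6: 0.38 × 0.05 = 0.019
P(fog) = 0.010075 + 0.04224 + 0.0126 + 0.00665 + 0.019 = 0.090565 → 0.091.

0.091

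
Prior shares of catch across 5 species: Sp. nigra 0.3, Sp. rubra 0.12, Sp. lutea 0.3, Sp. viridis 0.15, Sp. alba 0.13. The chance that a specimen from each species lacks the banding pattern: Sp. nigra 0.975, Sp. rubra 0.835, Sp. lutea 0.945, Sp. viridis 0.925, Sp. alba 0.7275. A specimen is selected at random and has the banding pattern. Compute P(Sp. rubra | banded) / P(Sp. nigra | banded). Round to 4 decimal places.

Taking complements, P(banded | each) = Sp. nigra 0.025, Sp. rubra 0.165, Sp. lutea 0.055, Sp. viridis 0.075, Sp. alba 0.2725.
Unnormalized posteriors (prior × likelihood):
  Sp. nigra: 0.3 × 0.025 = 0.0075
  Sp. rubra: 0.12 × 0.165 = 0.0198
  Sp. lutea: 0.3 × 0.055 = 0.0165
  Sp. viridis: 0.15 × 0.075 = 0.01125
  Sp. alba: 0.13 × 0.2725 = 0.035425
Total = 0.090475.
The ratio is 0.0198 / 0.0075 (the normalizer cancels) = 2.6400.

2.6400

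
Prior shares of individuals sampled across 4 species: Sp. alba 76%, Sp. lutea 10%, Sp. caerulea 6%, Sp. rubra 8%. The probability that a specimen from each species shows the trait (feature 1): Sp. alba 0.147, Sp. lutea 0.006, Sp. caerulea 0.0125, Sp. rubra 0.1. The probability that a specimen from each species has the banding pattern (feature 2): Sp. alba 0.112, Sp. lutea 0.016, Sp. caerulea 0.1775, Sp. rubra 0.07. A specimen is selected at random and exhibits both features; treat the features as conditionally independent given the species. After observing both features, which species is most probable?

Sp. alba

Prior × likelihood for each hypothesis:
  Sp. alba: 0.76 × 0.147 × 0.112 = 0.01251264
  Sp. lutea: 0.1 × 0.006 × 0.016 = 0.0000096
  Sp. caerulea: 0.06 × 0.0125 × 0.1775 = 0.000133125
  Sp. rubra: 0.08 × 0.1 × 0.07 = 0.00056
Normalizing constant = 0.013215365.
Largest term belongs to Sp. alba, so Sp. alba is most probable.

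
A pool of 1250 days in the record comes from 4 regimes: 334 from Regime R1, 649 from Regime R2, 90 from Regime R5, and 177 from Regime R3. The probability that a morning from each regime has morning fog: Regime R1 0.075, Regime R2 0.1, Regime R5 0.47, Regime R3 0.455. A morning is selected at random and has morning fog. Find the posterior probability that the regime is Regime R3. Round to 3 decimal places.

By Bayes' rule, posterior ∝ prior × likelihood:
  Regime R1: 0.2672 × 0.075 = 0.02004
  Regime R2: 0.5192 × 0.1 = 0.05192
  Regime R5: 0.072 × 0.47 = 0.03384
  Regime R3: 0.1416 × 0.455 = 0.064428
Normalizing constant = 0.170228.
P(Regime R3 | evidence) = 0.064428 / 0.170228 ≈ 0.378.

0.378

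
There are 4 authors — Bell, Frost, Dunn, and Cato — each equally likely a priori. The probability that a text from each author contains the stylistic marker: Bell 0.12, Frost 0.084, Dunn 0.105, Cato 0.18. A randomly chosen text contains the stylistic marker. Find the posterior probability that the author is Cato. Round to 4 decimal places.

With a uniform prior (1/4 each), posterior ∝ likelihood:
  Bell: 0.12
  Frost: 0.084
  Dunn: 0.105
  Cato: 0.18
Normalizing constant = 0.489.
P(Cato | evidence) = 0.18 / 0.489 ≈ 0.3681.

0.3681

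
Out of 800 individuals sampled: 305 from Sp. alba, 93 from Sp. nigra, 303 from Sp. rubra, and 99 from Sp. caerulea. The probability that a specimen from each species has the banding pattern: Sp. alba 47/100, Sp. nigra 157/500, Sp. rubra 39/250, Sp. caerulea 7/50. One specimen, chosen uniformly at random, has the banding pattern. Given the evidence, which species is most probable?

Prior × likelihood for each hypothesis:
  Sp. alba: 0.38125 × 0.47 = 0.1791875
  Sp. nigra: 0.11625 × 0.314 = 0.0365025
  Sp. rubra: 0.37875 × 0.156 = 0.059085
  Sp. caerulea: 0.12375 × 0.14 = 0.017325
Total = 0.2921.
Largest term belongs to Sp. alba, so Sp. alba is most probable.

Sp. alba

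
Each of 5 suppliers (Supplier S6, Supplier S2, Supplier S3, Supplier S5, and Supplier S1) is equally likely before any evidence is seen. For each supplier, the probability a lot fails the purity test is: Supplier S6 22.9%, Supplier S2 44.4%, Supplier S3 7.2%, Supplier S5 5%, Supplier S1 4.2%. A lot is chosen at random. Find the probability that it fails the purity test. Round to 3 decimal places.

Since the prior is uniform, the posterior is proportional to the likelihood:
  Supplier S6: 0.229
  Supplier S2: 0.444
  Supplier S3: 0.072
  Supplier S5: 0.05
  Supplier S1: 0.042
P(off-spec) = (1/5) × (0.229 + 0.444 + 0.072 + 0.05 + 0.042) = 0.837/5 ≈ 0.167.

0.167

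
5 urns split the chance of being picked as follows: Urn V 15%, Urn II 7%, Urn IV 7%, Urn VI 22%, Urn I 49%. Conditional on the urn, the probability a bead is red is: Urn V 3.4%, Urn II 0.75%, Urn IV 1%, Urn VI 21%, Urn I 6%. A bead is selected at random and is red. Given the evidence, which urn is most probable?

By Bayes' rule, posterior ∝ prior × likelihood:
  Urn V: 0.15 × 0.034 = 0.0051
  Urn II: 0.07 × 0.0075 = 0.000525
  Urn IV: 0.07 × 0.01 = 0.0007
  Urn VI: 0.22 × 0.21 = 0.0462
  Urn I: 0.49 × 0.06 = 0.0294
Normalizing constant = 0.081925.
Largest term belongs to Urn VI, so Urn VI is most probable.

Urn VI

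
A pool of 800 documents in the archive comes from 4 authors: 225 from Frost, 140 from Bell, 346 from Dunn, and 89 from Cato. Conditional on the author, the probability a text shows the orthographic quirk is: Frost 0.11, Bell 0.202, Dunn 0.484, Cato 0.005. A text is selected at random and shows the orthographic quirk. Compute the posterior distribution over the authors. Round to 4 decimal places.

By Bayes' rule, posterior ∝ prior × likelihood:
  Frost: 0.28125 × 0.11 = 0.0309375
  Bell: 0.175 × 0.202 = 0.03535
  Dunn: 0.4325 × 0.484 = 0.20933
  Cato: 0.11125 × 0.005 = 0.00055625
Sum = 0.27617375.
P(Frost | quirk) = 0.0309375/0.27617375 ≈ 0.1120
P(Bell | quirk) = 0.03535/0.27617375 ≈ 0.1280
P(Dunn | quirk) = 0.20933/0.27617375 ≈ 0.7580
P(Cato | quirk) = 0.00055625/0.27617375 ≈ 0.0020
(Check: 0.1120+0.1280+0.7580+0.0020 = 1.0000.)

Frost 0.1120, Bell 0.1280, Dunn 0.7580, Cato 0.0020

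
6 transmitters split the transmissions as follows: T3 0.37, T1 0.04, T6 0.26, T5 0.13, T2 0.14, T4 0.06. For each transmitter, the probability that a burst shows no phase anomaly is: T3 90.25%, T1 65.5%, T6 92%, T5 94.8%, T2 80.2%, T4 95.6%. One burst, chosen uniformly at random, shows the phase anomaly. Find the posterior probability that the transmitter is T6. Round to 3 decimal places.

Taking complements, P(anomaly | each) = T3 0.0975, T1 0.345, T6 0.08, T5 0.052, T2 0.198, T4 0.044.
Prior × likelihood for each hypothesis:
  T3: 0.37 × 0.0975 = 0.036075
  T1: 0.04 × 0.345 = 0.0138
  T6: 0.26 × 0.08 = 0.0208
  T5: 0.13 × 0.052 = 0.00676
  T2: 0.14 × 0.198 = 0.02772
  T4: 0.06 × 0.044 = 0.00264
Total = 0.107795.
P(T6 | evidence) = 0.0208 / 0.107795 ≈ 0.193.

0.193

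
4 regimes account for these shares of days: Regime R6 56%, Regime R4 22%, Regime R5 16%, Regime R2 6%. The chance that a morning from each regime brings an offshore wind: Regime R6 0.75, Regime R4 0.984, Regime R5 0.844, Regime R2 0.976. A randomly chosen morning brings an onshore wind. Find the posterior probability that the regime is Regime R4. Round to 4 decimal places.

0.0207

Taking complements, P(onshore | each) = Regime R6 0.25, Regime R4 0.016, Regime R5 0.156, Regime R2 0.024.
Unnormalized posteriors (prior × likelihood):
  Regime R6: 0.56 × 0.25 = 0.14
  Regime R4: 0.22 × 0.016 = 0.00352
  Regime R5: 0.16 × 0.156 = 0.02496
  Regime R2: 0.06 × 0.024 = 0.00144
Total = 0.16992.
P(Regime R4 | evidence) = 0.00352 / 0.16992 ≈ 0.0207.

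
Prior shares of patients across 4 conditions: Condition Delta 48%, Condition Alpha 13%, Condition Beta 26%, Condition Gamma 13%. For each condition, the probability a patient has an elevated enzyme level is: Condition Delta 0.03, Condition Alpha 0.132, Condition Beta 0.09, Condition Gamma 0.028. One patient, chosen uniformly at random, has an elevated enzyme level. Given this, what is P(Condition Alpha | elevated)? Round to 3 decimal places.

0.293

Compute prior × likelihood for every hypothesis:
  Condition Delta: 0.48 × 0.03 = 0.0144
  Condition Alpha: 0.13 × 0.132 = 0.01716
  Condition Beta: 0.26 × 0.09 = 0.0234
  Condition Gamma: 0.13 × 0.028 = 0.00364
Total = 0.0586.
P(Condition Alpha | evidence) = 0.01716 / 0.0586 ≈ 0.293.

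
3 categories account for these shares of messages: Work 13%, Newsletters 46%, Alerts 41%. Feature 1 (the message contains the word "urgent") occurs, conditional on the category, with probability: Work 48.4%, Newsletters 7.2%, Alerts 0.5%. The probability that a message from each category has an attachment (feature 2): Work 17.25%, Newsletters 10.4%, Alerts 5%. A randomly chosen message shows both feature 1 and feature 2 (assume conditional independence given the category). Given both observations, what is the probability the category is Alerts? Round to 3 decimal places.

Compute prior × likelihood for every hypothesis:
  Work: 0.13 × 0.484 × 0.1725 = 0.0108537
  Newsletters: 0.46 × 0.072 × 0.104 = 0.00344448
  Alerts: 0.41 × 0.005 × 0.05 = 0.0001025
Normalizing constant = 0.01440068.
P(Alerts | evidence) = 0.0001025 / 0.01440068 ≈ 0.007.

0.007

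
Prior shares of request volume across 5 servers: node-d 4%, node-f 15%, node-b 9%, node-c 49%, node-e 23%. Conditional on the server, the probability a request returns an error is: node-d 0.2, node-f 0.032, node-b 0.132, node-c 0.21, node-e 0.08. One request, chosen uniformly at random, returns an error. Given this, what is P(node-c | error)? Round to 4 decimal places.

0.7049

Unnormalized posteriors (prior × likelihood):
  node-d: 0.04 × 0.2 = 0.008
  node-f: 0.15 × 0.032 = 0.0048
  node-b: 0.09 × 0.132 = 0.01188
  node-c: 0.49 × 0.21 = 0.1029
  node-e: 0.23 × 0.08 = 0.0184
Total = 0.14598.
P(node-c | evidence) = 0.1029 / 0.14598 ≈ 0.7049.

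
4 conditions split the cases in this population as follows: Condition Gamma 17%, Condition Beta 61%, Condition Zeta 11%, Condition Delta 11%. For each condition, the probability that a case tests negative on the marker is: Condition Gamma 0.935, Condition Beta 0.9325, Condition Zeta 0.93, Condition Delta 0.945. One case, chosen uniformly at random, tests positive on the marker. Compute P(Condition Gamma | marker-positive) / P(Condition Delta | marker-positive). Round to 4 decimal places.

1.8264

Taking complements, P(marker-positive | each) = Condition Gamma 0.065, Condition Beta 0.0675, Condition Zeta 0.07, Condition Delta 0.055.
Compute prior × likelihood for every hypothesis:
  Condition Gamma: 0.17 × 0.065 = 0.01105
  Condition Beta: 0.61 × 0.0675 = 0.041175
  Condition Zeta: 0.11 × 0.07 = 0.0077
  Condition Delta: 0.11 × 0.055 = 0.00605
Sum = 0.065975.
The ratio is 0.01105 / 0.00605 (the normalizer cancels) = 1.8264.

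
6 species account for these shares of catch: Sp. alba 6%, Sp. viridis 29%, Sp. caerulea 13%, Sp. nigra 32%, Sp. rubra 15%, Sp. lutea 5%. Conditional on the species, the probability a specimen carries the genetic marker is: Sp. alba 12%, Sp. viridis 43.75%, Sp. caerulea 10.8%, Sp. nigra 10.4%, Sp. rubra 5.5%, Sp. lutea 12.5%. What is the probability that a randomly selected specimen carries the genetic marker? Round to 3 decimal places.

Prior × likelihood for each hypothesis:
  Sp. alba: 0.06 × 0.12 = 0.0072
  Sp. viridis: 0.29 × 0.4375 = 0.126875
  Sp. caerulea: 0.13 × 0.108 = 0.01404
  Sp. nigra: 0.32 × 0.104 = 0.03328
  Sp. rubra: 0.15 × 0.055 = 0.00825
  Sp. lutea: 0.05 × 0.125 = 0.00625
P(marker) = 0.0072 + 0.126875 + 0.01404 + 0.03328 + 0.00825 + 0.00625 = 0.195895 → 0.196.

0.196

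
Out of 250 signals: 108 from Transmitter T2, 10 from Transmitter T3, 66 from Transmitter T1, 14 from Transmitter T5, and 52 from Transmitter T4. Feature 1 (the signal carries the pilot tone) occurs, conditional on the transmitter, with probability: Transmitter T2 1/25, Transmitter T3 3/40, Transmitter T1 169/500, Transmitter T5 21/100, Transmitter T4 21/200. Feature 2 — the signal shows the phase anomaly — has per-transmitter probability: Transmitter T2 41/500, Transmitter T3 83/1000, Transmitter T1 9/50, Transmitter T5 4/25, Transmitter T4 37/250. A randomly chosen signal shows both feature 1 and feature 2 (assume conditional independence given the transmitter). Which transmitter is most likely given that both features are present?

Prior × likelihood for each hypothesis:
  Transmitter T2: 0.432 × 0.04 × 0.082 = 0.00141696
  Transmitter T3: 0.04 × 0.075 × 0.083 = 0.000249
  Transmitter T1: 0.264 × 0.338 × 0.18 = 0.01606176
  Transmitter T5: 0.056 × 0.21 × 0.16 = 0.0018816
  Transmitter T4: 0.208 × 0.105 × 0.148 = 0.00323232
Normalizing constant = 0.02284164.
Largest term belongs to Transmitter T1, so Transmitter T1 is most probable.

Transmitter T1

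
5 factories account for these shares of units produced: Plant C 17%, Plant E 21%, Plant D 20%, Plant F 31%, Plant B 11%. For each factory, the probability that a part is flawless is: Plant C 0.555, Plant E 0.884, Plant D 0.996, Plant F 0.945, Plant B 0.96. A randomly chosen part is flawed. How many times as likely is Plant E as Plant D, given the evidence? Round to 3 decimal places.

30.450

Taking complements, P(flawed | each) = Plant C 0.445, Plant E 0.116, Plant D 0.004, Plant F 0.055, Plant B 0.04.
Compute prior × likelihood for every hypothesis:
  Plant C: 0.17 × 0.445 = 0.07565
  Plant E: 0.21 × 0.116 = 0.02436
  Plant D: 0.2 × 0.004 = 0.0008
  Plant F: 0.31 × 0.055 = 0.01705
  Plant B: 0.11 × 0.04 = 0.0044
Normalizing constant = 0.12226.
The ratio is 0.02436 / 0.0008 (the normalizer cancels) = 30.450.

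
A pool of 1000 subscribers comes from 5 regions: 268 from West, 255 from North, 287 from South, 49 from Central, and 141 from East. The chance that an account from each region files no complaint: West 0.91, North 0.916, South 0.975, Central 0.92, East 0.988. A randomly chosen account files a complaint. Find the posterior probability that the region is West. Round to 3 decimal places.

0.414

Taking complements, P(complaint | each) = West 0.09, North 0.084, South 0.025, Central 0.08, East 0.012.
Unnormalized posteriors (prior × likelihood):
  West: 0.268 × 0.09 = 0.02412
  North: 0.255 × 0.084 = 0.02142
  South: 0.287 × 0.025 = 0.007175
  Central: 0.049 × 0.08 = 0.00392
  East: 0.141 × 0.012 = 0.001692
Total = 0.058327.
P(West | evidence) = 0.02412 / 0.058327 ≈ 0.414.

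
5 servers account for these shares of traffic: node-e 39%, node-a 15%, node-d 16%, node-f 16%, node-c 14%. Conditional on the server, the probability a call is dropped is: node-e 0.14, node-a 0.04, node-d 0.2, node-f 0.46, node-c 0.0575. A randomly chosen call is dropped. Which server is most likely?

node-f

Unnormalized posteriors (prior × likelihood):
  node-e: 0.39 × 0.14 = 0.0546
  node-a: 0.15 × 0.04 = 0.006
  node-d: 0.16 × 0.2 = 0.032
  node-f: 0.16 × 0.46 = 0.0736
  node-c: 0.14 × 0.0575 = 0.00805
Sum = 0.17425.
Largest term belongs to node-f, so node-f is most probable.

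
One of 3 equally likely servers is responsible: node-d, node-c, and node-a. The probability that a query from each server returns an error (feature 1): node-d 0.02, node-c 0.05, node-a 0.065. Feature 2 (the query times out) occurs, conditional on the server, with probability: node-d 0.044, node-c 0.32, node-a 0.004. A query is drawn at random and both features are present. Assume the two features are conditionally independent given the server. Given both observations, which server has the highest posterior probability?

node-c

Since the prior is uniform, the posterior is proportional to the likelihood:
  node-d: 0.02 × 0.044 = 0.00088
  node-c: 0.05 × 0.32 = 0.016
  node-a: 0.065 × 0.004 = 0.00026
Normalizing constant = 0.01714.
Largest term belongs to node-c, so node-c is most probable.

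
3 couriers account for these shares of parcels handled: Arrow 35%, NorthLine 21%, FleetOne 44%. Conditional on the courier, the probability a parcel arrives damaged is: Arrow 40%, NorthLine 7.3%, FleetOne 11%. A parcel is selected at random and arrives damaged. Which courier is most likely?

Prior × likelihood for each hypothesis:
  Arrow: 0.35 × 0.4 = 0.14
  NorthLine: 0.21 × 0.073 = 0.01533
  FleetOne: 0.44 × 0.11 = 0.0484
Total = 0.20373.
Largest term belongs to Arrow, so Arrow is most probable.

Arrow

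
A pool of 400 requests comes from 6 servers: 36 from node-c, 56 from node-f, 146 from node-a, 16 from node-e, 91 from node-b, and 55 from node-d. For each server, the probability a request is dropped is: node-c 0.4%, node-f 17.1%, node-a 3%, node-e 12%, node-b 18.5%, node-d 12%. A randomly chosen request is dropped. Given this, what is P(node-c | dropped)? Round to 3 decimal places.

Unnormalized posteriors (prior × likelihood):
  node-c: 0.09 × 0.004 = 0.00036
  node-f: 0.14 × 0.171 = 0.02394
  node-a: 0.365 × 0.03 = 0.01095
  node-e: 0.04 × 0.12 = 0.0048
  node-b: 0.2275 × 0.185 = 0.0420875
  node-d: 0.1375 × 0.12 = 0.0165
Sum = 0.0986375.
P(node-c | evidence) = 0.00036 / 0.0986375 ≈ 0.004.

0.004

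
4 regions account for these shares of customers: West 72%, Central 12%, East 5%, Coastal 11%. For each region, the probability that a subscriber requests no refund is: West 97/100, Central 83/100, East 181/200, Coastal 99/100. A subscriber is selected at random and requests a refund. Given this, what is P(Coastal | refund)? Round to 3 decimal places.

0.023

Taking complements, P(refund | each) = West 0.03, Central 0.17, East 0.095, Coastal 0.01.
Prior × likelihood for each hypothesis:
  West: 0.72 × 0.03 = 0.0216
  Central: 0.12 × 0.17 = 0.0204
  East: 0.05 × 0.095 = 0.00475
  Coastal: 0.11 × 0.01 = 0.0011
Sum = 0.04785.
P(Coastal | evidence) = 0.0011 / 0.04785 ≈ 0.023.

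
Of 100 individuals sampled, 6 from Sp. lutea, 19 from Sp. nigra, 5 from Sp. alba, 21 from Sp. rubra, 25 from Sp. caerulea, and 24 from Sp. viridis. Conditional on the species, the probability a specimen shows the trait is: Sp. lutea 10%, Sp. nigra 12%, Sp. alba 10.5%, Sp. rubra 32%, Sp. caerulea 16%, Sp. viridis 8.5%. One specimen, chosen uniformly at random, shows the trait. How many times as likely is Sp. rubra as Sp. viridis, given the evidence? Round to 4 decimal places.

3.2941

By Bayes' rule, posterior ∝ prior × likelihood:
  Sp. lutea: 0.06 × 0.1 = 0.006
  Sp. nigra: 0.19 × 0.12 = 0.0228
  Sp. alba: 0.05 × 0.105 = 0.00525
  Sp. rubra: 0.21 × 0.32 = 0.0672
  Sp. caerulea: 0.25 × 0.16 = 0.04
  Sp. viridis: 0.24 × 0.085 = 0.0204
Total = 0.16165.
The ratio is 0.0672 / 0.0204 (the normalizer cancels) = 3.2941.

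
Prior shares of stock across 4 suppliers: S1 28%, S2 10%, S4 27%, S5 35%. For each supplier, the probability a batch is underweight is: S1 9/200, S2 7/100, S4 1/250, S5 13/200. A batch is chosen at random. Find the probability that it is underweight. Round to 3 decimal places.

0.043

Prior × likelihood for each hypothesis:
  S1: 0.28 × 0.045 = 0.0126
  S2: 0.1 × 0.07 = 0.007
  S4: 0.27 × 0.004 = 0.00108
  S5: 0.35 × 0.065 = 0.02275
P(underweight) = 0.0126 + 0.007 + 0.00108 + 0.02275 = 0.04343 → 0.043.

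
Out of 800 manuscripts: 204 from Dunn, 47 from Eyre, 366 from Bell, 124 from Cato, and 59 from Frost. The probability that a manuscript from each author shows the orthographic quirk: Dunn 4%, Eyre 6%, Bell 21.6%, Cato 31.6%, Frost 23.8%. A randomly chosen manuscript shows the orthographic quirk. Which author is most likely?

Unnormalized posteriors (prior × likelihood):
  Dunn: 0.255 × 0.04 = 0.0102
  Eyre: 0.05875 × 0.06 = 0.003525
  Bell: 0.4575 × 0.216 = 0.09882
  Cato: 0.155 × 0.316 = 0.04898
  Frost: 0.07375 × 0.238 = 0.0175525
Normalizing constant = 0.1790775.
Largest term belongs to Bell, so Bell is most probable.

Bell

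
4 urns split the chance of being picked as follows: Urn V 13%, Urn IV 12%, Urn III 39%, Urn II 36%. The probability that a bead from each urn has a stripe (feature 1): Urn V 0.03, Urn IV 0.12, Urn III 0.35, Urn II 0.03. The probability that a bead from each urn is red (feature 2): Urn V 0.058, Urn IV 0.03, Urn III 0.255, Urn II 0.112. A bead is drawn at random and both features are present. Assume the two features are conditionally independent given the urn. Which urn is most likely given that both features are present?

By Bayes' rule, posterior ∝ prior × likelihood:
  Urn V: 0.13 × 0.03 × 0.058 = 0.0002262
  Urn IV: 0.12 × 0.12 × 0.03 = 0.000432
  Urn III: 0.39 × 0.35 × 0.255 = 0.0348075
  Urn II: 0.36 × 0.03 × 0.112 = 0.0012096
Normalizing constant = 0.0366753.
Largest term belongs to Urn III, so Urn III is most probable.

Urn III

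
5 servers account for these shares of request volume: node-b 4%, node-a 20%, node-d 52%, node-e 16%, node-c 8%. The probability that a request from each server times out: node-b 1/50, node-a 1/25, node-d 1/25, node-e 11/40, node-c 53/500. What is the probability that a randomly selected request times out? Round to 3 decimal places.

Unnormalized posteriors (prior × likelihood):
  node-b: 0.04 × 0.02 = 0.0008
  node-a: 0.2 × 0.04 = 0.008
  node-d: 0.52 × 0.04 = 0.0208
  node-e: 0.16 × 0.275 = 0.044
  node-c: 0.08 × 0.106 = 0.00848
P(timeout) = 0.0008 + 0.008 + 0.0208 + 0.044 + 0.00848 = 0.08208 → 0.082.

0.082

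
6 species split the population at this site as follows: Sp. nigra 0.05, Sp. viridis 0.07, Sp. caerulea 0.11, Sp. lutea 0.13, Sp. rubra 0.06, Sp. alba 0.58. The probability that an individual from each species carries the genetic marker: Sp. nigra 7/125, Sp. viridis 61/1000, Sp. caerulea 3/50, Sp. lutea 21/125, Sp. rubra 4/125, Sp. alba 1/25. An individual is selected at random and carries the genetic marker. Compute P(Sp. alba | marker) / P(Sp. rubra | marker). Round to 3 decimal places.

12.083

Prior × likelihood for each hypothesis:
  Sp. nigra: 0.05 × 0.056 = 0.0028
  Sp. viridis: 0.07 × 0.061 = 0.00427
  Sp. caerulea: 0.11 × 0.06 = 0.0066
  Sp. lutea: 0.13 × 0.168 = 0.02184
  Sp. rubra: 0.06 × 0.032 = 0.00192
  Sp. alba: 0.58 × 0.04 = 0.0232
Total = 0.06063.
The ratio is 0.0232 / 0.00192 (the normalizer cancels) = 12.083.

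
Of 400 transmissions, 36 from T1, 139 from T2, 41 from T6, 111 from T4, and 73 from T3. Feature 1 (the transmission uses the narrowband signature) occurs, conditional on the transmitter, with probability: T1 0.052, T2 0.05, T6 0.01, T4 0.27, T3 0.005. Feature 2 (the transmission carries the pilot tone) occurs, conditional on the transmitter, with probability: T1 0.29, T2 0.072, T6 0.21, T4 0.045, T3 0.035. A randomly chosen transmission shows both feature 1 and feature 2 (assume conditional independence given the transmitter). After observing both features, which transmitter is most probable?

T4

Unnormalized posteriors (prior × likelihood):
  T1: 0.09 × 0.052 × 0.29 = 0.0013572
  T2: 0.3475 × 0.05 × 0.072 = 0.001251
  T6: 0.1025 × 0.01 × 0.21 = 0.00021525
  T4: 0.2775 × 0.27 × 0.045 = 0.003371625
  T3: 0.1825 × 0.005 × 0.035 = 0.0000319375
Total = 0.0062270125.
Largest term belongs to T4, so T4 is most probable.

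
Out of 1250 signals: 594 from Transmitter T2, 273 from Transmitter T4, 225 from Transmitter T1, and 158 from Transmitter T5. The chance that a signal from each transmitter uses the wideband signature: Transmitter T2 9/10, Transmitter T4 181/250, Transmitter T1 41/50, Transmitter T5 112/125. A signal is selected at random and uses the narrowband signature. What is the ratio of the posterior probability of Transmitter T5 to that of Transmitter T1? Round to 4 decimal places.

Taking complements, P(narrowband | each) = Transmitter T2 0.1, Transmitter T4 0.276, Transmitter T1 0.18, Transmitter T5 0.104.
Compute prior × likelihood for every hypothesis:
  Transmitter T2: 0.4752 × 0.1 = 0.04752
  Transmitter T4: 0.2184 × 0.276 = 0.0602784
  Transmitter T1: 0.18 × 0.18 = 0.0324
  Transmitter T5: 0.1264 × 0.104 = 0.0131456
Normalizing constant = 0.153344.
The ratio is 0.0131456 / 0.0324 (the normalizer cancels) = 0.4057.

0.4057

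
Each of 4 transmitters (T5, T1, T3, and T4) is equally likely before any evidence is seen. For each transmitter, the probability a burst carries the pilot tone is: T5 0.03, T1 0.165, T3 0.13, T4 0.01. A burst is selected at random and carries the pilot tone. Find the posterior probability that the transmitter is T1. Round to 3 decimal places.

Since the prior is uniform, the posterior is proportional to the likelihood:
  T5: 0.03
  T1: 0.165
  T3: 0.13
  T4: 0.01
Normalizing constant = 0.335.
P(T1 | evidence) = 0.165 / 0.335 ≈ 0.493.

0.493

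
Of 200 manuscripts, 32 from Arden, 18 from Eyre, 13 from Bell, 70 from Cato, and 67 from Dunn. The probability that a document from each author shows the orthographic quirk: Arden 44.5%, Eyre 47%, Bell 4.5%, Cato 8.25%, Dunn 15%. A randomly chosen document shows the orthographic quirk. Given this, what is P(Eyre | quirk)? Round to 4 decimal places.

0.2163

Unnormalized posteriors (prior × likelihood):
  Arden: 0.16 × 0.445 = 0.0712
  Eyre: 0.09 × 0.47 = 0.0423
  Bell: 0.065 × 0.045 = 0.002925
  Cato: 0.35 × 0.0825 = 0.028875
  Dunn: 0.335 × 0.15 = 0.05025
Total = 0.19555.
P(Eyre | evidence) = 0.0423 / 0.19555 ≈ 0.2163.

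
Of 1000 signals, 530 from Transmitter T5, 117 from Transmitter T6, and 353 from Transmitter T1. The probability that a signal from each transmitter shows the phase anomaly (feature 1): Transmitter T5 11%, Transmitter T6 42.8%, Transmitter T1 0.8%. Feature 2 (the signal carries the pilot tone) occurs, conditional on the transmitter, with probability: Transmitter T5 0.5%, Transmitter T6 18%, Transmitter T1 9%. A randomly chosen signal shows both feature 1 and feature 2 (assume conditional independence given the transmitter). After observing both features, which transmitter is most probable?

Compute prior × likelihood for every hypothesis:
  Transmitter T5: 0.53 × 0.11 × 0.005 = 0.0002915
  Transmitter T6: 0.117 × 0.428 × 0.18 = 0.00901368
  Transmitter T1: 0.353 × 0.008 × 0.09 = 0.00025416
Total = 0.00955934.
Largest term belongs to Transmitter T6, so Transmitter T6 is most probable.

Transmitter T6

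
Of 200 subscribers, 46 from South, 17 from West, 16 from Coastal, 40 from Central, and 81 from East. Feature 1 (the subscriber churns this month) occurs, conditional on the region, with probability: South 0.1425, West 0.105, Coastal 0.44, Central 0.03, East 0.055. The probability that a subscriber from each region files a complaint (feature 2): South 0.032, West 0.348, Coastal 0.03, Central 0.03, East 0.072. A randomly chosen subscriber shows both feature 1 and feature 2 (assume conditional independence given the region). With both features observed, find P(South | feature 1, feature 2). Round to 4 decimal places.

0.1499

By Bayes' rule, posterior ∝ prior × likelihood:
  South: 0.23 × 0.1425 × 0.032 = 0.0010488
  West: 0.085 × 0.105 × 0.348 = 0.0031059
  Coastal: 0.08 × 0.44 × 0.03 = 0.001056
  Central: 0.2 × 0.03 × 0.03 = 0.00018
  East: 0.405 × 0.055 × 0.072 = 0.0016038
Normalizing constant = 0.0069945.
P(South | evidence) = 0.0010488 / 0.0069945 ≈ 0.1499.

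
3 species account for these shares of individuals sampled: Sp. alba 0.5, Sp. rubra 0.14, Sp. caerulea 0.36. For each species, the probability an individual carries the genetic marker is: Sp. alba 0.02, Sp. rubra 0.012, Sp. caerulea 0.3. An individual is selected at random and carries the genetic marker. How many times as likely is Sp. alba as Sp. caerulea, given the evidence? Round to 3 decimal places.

0.093

Unnormalized posteriors (prior × likelihood):
  Sp. alba: 0.5 × 0.02 = 0.01
  Sp. rubra: 0.14 × 0.012 = 0.00168
  Sp. caerulea: 0.36 × 0.3 = 0.108
Total = 0.11968.
The ratio is 0.01 / 0.108 (the normalizer cancels) = 0.093.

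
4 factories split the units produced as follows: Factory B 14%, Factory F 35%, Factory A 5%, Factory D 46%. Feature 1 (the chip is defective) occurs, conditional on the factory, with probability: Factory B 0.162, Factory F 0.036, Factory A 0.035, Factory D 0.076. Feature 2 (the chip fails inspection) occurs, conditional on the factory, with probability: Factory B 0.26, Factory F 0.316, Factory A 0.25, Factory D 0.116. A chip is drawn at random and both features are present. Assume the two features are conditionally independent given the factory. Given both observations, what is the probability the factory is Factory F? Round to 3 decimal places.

0.277

By Bayes' rule, posterior ∝ prior × likelihood:
  Factory B: 0.14 × 0.162 × 0.26 = 0.0058968
  Factory F: 0.35 × 0.036 × 0.316 = 0.0039816
  Factory A: 0.05 × 0.035 × 0.25 = 0.0004375
  Factory D: 0.46 × 0.076 × 0.116 = 0.00405536
Total = 0.01437126.
P(Factory F | evidence) = 0.0039816 / 0.01437126 ≈ 0.277.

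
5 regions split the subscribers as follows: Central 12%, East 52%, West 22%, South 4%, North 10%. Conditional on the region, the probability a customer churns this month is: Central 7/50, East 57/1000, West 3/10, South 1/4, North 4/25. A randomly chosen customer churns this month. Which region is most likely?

Prior × likelihood for each hypothesis:
  Central: 0.12 × 0.14 = 0.0168
  East: 0.52 × 0.057 = 0.02964
  West: 0.22 × 0.3 = 0.066
  South: 0.04 × 0.25 = 0.01
  North: 0.1 × 0.16 = 0.016
Normalizing constant = 0.13844.
Largest term belongs to West, so West is most probable.

West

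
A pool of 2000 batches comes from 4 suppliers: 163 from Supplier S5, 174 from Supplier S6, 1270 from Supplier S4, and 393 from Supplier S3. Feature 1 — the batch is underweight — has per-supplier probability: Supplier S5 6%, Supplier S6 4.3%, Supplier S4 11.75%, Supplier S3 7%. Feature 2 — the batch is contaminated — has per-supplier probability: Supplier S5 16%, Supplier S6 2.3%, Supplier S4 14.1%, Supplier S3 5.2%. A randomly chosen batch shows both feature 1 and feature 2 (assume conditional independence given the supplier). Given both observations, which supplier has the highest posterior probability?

Supplier S4

By Bayes' rule, posterior ∝ prior × likelihood:
  Supplier S5: 0.0815 × 0.06 × 0.16 = 0.0007824
  Supplier S6: 0.087 × 0.043 × 0.023 = 0.000086043
  Supplier S4: 0.635 × 0.1175 × 0.141 = 0.0105203625
  Supplier S3: 0.1965 × 0.07 × 0.052 = 0.00071526
Normalizing constant = 0.0121040655.
Largest term belongs to Supplier S4, so Supplier S4 is most probable.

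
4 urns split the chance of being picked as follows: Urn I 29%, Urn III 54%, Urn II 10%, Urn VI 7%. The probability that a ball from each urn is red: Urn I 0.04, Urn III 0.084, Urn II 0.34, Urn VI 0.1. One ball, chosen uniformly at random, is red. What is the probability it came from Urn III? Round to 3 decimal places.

Compute prior × likelihood for every hypothesis:
  Urn I: 0.29 × 0.04 = 0.0116
  Urn III: 0.54 × 0.084 = 0.04536
  Urn II: 0.1 × 0.34 = 0.034
  Urn VI: 0.07 × 0.1 = 0.007
Total = 0.09796.
P(Urn III | evidence) = 0.04536 / 0.09796 ≈ 0.463.

0.463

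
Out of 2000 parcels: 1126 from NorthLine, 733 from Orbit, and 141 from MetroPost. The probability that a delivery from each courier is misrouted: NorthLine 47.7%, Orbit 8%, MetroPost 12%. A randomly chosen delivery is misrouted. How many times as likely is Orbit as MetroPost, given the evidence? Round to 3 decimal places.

3.466

By Bayes' rule, posterior ∝ prior × likelihood:
  NorthLine: 0.563 × 0.477 = 0.268551
  Orbit: 0.3665 × 0.08 = 0.02932
  MetroPost: 0.0705 × 0.12 = 0.00846
Total = 0.306331.
The ratio is 0.02932 / 0.00846 (the normalizer cancels) = 3.466.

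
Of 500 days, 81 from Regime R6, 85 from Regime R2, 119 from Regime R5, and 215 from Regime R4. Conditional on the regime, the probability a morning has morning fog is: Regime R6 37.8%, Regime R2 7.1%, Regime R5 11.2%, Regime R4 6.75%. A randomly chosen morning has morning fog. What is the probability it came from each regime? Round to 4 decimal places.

Regime R6 0.4747, Regime R2 0.0936, Regime R5 0.2067, Regime R4 0.2250

By Bayes' rule, posterior ∝ prior × likelihood:
  Regime R6: 0.162 × 0.378 = 0.061236
  Regime R2: 0.17 × 0.071 = 0.01207
  Regime R5: 0.238 × 0.112 = 0.026656
  Regime R4: 0.43 × 0.0675 = 0.029025
Total = 0.128987.
P(Regime R6 | fog) = 0.061236/0.128987 ≈ 0.4747
P(Regime R2 | fog) = 0.01207/0.128987 ≈ 0.0936
P(Regime R5 | fog) = 0.026656/0.128987 ≈ 0.2067
P(Regime R4 | fog) = 0.029025/0.128987 ≈ 0.2250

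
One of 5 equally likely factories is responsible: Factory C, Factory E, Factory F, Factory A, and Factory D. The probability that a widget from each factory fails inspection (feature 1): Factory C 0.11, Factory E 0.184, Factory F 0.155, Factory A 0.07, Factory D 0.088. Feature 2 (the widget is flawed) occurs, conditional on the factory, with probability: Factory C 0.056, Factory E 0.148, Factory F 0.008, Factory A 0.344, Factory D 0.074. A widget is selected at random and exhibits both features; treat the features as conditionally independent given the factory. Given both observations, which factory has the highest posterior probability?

Since the prior is uniform, the posterior is proportional to the likelihood:
  Factory C: 0.11 × 0.056 = 0.00616
  Factory E: 0.184 × 0.148 = 0.027232
  Factory F: 0.155 × 0.008 = 0.00124
  Factory A: 0.07 × 0.344 = 0.02408
  Factory D: 0.088 × 0.074 = 0.006512
Sum = 0.065224.
Largest term belongs to Factory E, so Factory E is most probable.

Factory E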